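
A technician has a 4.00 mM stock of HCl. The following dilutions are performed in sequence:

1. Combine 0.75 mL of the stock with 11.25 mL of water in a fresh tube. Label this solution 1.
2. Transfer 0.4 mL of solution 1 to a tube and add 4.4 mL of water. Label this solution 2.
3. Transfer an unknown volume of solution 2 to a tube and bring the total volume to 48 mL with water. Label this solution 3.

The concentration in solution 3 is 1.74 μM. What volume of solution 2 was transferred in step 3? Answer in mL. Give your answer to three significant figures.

Step 1: 0.75 mL + 11.25 mL = 12 mL total → factor 12/0.75 = 16
Step 2: 0.4 mL + 4.4 mL = 4.8 mL total → factor 4.8/0.4 = 12
Step 3: v brought to 48 mL → factor = 48 mL/v
Product of known-step factors = 192
Overall factor = 4.00 mM / (1.74 μM) = 2298.9
Step-3 factor = 2298.9 / 192 = 11.973
v = 48 mL / 11.973 = 4.01 mL

4.01 mL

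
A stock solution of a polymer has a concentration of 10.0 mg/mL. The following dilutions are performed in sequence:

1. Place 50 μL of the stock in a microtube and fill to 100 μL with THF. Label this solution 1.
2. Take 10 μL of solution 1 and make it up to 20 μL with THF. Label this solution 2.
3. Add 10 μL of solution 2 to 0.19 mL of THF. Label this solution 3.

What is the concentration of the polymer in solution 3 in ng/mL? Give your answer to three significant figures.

Step 1: 50 μL brought to 100 μL → factor 100/50 = 2
Step 2: 10 μL brought to 20 μL → factor 20/10 = 2
Step 3: 10 μL + 0.19 mL = 200 μL total → factor 200/10 = 20
Overall dilution factor = 2 × 2 × 20 = 80
Final = 10.0 mg/mL / 80 = 0.1250 mg/mL = 1.25 × 10^5 ng/mL

1.25 × 10^5 ng/mL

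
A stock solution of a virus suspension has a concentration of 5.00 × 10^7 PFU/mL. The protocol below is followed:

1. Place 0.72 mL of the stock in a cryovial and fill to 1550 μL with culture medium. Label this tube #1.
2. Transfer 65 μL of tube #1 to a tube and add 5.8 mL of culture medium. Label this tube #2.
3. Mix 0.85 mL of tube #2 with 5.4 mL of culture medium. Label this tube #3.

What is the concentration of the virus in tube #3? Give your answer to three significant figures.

3.50 × 10^4 PFU/mL

Step 1: 0.72 mL brought to 1550 μL → factor 1.55/0.72 = 2.1528
Step 2: 65 μL + 5.8 mL = 5865 μL total → factor 5865/65 = 90.231
Step 3: 0.85 mL + 5.4 mL = 6.25 mL total → factor 6.25/0.85 = 7.3529
Overall dilution factor = 2.1528 × 90.231 × 7.3529 = 1428.3
Final = 5.00 × 10^7 PFU/mL / 1428.3 = 3.50 × 10^4 PFU/mL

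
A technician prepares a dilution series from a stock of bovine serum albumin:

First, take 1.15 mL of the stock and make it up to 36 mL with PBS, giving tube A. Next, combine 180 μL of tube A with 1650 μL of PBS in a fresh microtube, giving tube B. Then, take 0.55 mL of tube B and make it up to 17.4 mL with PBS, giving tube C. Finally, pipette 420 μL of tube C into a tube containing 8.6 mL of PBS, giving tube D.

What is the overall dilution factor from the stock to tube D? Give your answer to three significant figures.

2.16 × 10^5

Step 1: 1.15 mL brought to 36 mL → factor 36/1.15 = 31.304
Step 2: 180 μL + 1650 μL = 1830 μL total → factor 1830/180 = 10.167
Step 3: 0.55 mL brought to 17.4 mL → factor 17.4/0.55 = 31.636
Step 4: 420 μL + 8.6 mL = 9020 μL total → factor 9020/420 = 21.476
Overall dilution factor = 31.304 × 10.167 × 31.636 × 21.476 = 2.1624 × 10^5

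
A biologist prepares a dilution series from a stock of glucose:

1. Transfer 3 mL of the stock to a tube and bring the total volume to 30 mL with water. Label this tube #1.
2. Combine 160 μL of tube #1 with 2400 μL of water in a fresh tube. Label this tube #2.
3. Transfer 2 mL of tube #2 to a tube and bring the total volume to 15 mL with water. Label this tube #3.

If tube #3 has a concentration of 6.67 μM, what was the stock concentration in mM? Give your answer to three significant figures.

Step 1: 3 mL brought to 30 mL → factor 30/3 = 10
Step 2: 160 μL + 2400 μL = 2560 μL total → factor 2560/160 = 16
Step 3: 2 mL brought to 15 mL → factor 15/2 = 7.5
Overall dilution factor = 10 × 16 × 7.5 = 1200
Stock = 6.67 μM × 1200 = 8004 μM = 8.00 mM

8.00 mM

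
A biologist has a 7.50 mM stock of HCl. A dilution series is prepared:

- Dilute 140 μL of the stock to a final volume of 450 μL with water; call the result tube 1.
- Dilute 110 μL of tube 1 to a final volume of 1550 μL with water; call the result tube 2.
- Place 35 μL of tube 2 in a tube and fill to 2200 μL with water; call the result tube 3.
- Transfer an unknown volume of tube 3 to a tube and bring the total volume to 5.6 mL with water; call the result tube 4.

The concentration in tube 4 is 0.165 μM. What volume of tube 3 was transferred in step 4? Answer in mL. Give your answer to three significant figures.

0.351 mL

Step 1: 140 μL brought to 450 μL → factor 450/140 = 3.2143
Step 2: 110 μL brought to 1550 μL → factor 1550/110 = 14.091
Step 3: 35 μL brought to 2200 μL → factor 2200/35 = 62.857
Step 4: v brought to 5.6 mL → factor = 5.6 mL/v
Product of known-step factors = 2846.9
Overall factor = 7.50 mM / (0.165 μM) = 45455
Step-4 factor = 45455 / 2846.9 = 15.966
v = 5.6 mL / 15.966 = 0.351 mL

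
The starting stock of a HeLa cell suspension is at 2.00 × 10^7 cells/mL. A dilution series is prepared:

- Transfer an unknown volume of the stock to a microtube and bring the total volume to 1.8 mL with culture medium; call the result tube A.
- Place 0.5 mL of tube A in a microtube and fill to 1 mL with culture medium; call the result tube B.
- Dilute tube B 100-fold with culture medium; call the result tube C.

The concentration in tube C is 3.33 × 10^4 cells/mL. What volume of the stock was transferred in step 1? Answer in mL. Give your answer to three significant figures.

Step 1: v brought to 1.8 mL → factor = 1.8 mL/v
Step 2: 0.5 mL brought to 1 mL → factor 1/0.5 = 2
Step 3: 100-fold → factor 100
Product of known-step factors = 200
Overall factor = 2.00 × 10^7 cells/mL / (3.33 × 10^4 cells/mL) = 600.6
Step-1 factor = 600.6 / 200 = 3.003
v = 1.8 mL / 3.003 = 0.599 mL

0.599 mL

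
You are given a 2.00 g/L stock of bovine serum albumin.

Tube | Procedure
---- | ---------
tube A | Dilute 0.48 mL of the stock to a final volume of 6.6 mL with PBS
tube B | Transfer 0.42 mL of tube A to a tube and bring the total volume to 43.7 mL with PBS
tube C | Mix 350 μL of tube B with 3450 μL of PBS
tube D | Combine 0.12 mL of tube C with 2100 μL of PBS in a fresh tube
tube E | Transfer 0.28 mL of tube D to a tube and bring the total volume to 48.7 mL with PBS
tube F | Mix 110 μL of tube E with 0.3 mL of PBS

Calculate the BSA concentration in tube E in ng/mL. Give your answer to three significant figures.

0.0400 ng/mL

Step 1: 0.48 mL brought to 6.6 mL → factor 6.6/0.48 = 13.75
Step 2: 0.42 mL brought to 43.7 mL → factor 43.7/0.42 = 104.05
Step 3: 350 μL + 3450 μL = 3800 μL total → factor 3800/350 = 10.857
Step 4: 0.12 mL + 2100 μL = 2.22 mL total → factor 2.22/0.12 = 18.5
Step 5: 0.28 mL brought to 48.7 mL → factor 48.7/0.28 = 173.93
Dilution factor through tube E = 13.75 × 104.05 × 10.857 × 18.5 × 173.93 = 4.998 × 10^7
[tube E] = 2.00 g/L / 4.998 × 10^7 = 4.002 × 10^-8 g/L = 0.0400 ng/mL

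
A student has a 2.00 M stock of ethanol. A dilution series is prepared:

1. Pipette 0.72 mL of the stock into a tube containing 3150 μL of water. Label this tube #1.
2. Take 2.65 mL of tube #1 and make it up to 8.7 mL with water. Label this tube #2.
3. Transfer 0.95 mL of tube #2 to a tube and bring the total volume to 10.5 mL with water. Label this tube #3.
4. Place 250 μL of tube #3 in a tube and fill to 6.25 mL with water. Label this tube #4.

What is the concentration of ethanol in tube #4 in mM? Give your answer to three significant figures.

Step 1: 0.72 mL + 3150 μL = 3.87 mL total → factor 3.87/0.72 = 5.375
Step 2: 2.65 mL brought to 8.7 mL → factor 8.7/2.65 = 3.283
Step 3: 0.95 mL brought to 10.5 mL → factor 10.5/0.95 = 11.053
Step 4: 250 μL brought to 6.25 mL → factor 6250/250 = 25
Overall dilution factor = 5.375 × 3.283 × 11.053 × 25 = 4875.9
Final = 2.00 M / 4875.9 = 0.0004102 M = 0.410 mM

0.410 mM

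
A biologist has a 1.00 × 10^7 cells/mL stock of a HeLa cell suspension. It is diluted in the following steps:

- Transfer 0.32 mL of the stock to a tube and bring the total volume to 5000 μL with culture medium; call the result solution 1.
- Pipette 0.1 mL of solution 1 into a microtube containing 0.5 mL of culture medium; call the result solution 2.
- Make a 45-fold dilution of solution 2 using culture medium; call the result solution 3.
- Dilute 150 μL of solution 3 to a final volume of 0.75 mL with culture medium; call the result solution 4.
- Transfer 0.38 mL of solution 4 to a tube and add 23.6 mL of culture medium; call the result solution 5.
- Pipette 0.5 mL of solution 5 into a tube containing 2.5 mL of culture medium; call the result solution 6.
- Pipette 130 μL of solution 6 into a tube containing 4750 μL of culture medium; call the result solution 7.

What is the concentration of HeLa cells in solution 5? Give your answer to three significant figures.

Step 1: 0.32 mL brought to 5000 μL → factor 5/0.32 = 15.625
Step 2: 0.1 mL + 0.5 mL = 0.6 mL total → factor 0.6/0.1 = 6
Step 3: 45-fold → factor 45
Step 4: 150 μL brought to 0.75 mL → factor 750/150 = 5
Step 5: 0.38 mL + 23.6 mL = 23.98 mL total → factor 23.98/0.38 = 63.105
Dilution factor through solution 5 = 15.625 × 6 × 45 × 5 × 63.105 = 1.3311 × 10^6
[solution 5] = 1.00 × 10^7 cells/mL / 1.3311 × 10^6 = 7.51 cells/mL

7.51 cells/mL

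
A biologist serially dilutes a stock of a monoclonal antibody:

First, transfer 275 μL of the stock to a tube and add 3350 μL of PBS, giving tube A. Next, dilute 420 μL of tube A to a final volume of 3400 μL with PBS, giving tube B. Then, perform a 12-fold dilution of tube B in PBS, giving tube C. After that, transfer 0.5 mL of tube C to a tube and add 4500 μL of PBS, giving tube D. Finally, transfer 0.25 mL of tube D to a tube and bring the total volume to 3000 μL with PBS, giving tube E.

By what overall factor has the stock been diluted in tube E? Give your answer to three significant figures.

Step 1: 275 μL + 3350 μL = 3625 μL total → factor 3625/275 = 13.182
Step 2: 420 μL brought to 3400 μL → factor 3400/420 = 8.0952
Step 3: 12-fold → factor 12
Step 4: 0.5 mL + 4500 μL = 5 mL total → factor 5/0.5 = 10
Step 5: 0.25 mL brought to 3000 μL → factor 3/0.25 = 12
Overall dilution factor = 13.182 × 8.0952 × 12 × 10 × 12 = 1.5366 × 10^5

1.54 × 10^5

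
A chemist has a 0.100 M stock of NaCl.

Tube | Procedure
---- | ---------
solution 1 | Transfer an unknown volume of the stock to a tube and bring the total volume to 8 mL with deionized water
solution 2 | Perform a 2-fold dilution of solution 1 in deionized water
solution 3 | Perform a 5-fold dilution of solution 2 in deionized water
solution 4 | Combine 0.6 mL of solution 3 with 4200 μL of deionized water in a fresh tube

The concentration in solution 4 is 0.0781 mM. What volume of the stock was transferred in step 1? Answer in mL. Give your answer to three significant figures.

0.500 mL

Step 1: v brought to 8 mL → factor = 8 mL/v
Step 2: 2-fold → factor 2
Step 3: 5-fold → factor 5
Step 4: 0.6 mL + 4200 μL = 4.8 mL total → factor 4.8/0.6 = 8
Product of known-step factors = 80
Overall factor = 0.100 M / (0.0781 mM) = 1280.4
Step-1 factor = 1280.4 / 80 = 16.005
v = 8 mL / 16.005 = 0.500 mL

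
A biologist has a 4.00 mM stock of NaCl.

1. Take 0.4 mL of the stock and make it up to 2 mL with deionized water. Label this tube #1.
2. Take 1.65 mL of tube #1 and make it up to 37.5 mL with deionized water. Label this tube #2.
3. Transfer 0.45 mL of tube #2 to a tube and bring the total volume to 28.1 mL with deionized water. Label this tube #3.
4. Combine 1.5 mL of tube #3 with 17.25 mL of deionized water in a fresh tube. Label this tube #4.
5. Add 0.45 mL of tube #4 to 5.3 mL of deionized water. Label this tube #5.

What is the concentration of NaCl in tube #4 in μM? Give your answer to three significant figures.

0.0451 μM

Step 1: 0.4 mL brought to 2 mL → factor 2/0.4 = 5
Step 2: 1.65 mL brought to 37.5 mL → factor 37.5/1.65 = 22.727
Step 3: 0.45 mL brought to 28.1 mL → factor 28.1/0.45 = 62.444
Step 4: 1.5 mL + 17.25 mL = 18.75 mL total → factor 18.75/1.5 = 12.5
Dilution factor through tube #4 = 5 × 22.727 × 62.444 × 12.5 = 88699
[tube #4] = 4.00 mM / 88699 = 4.510 × 10^-5 mM = 0.0451 μM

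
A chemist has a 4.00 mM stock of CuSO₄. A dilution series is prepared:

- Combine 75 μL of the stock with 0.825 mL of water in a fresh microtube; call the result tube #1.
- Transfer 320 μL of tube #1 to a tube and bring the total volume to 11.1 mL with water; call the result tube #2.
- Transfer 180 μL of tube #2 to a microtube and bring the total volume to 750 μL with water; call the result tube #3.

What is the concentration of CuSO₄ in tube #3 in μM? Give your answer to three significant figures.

2.31 μM

Step 1: 75 μL + 0.825 mL = 900 μL total → factor 900/75 = 12
Step 2: 320 μL brought to 11.1 mL → factor 11100/320 = 34.688
Step 3: 180 μL brought to 750 μL → factor 750/180 = 4.1667
Overall dilution factor = 12 × 34.688 × 4.1667 = 1734.4
Final = 4.00 mM / 1734.4 = 0.002306 mM = 2.31 μM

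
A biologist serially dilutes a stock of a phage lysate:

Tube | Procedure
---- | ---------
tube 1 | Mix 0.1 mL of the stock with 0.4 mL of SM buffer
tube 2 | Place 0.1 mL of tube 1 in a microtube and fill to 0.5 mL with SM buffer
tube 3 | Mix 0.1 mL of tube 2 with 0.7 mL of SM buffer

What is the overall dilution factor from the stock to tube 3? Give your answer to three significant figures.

200

Step 1: 0.1 mL + 0.4 mL = 0.5 mL total → factor 0.5/0.1 = 5
Step 2: 0.1 mL brought to 0.5 mL → factor 0.5/0.1 = 5
Step 3: 0.1 mL + 0.7 mL = 0.8 mL total → factor 0.8/0.1 = 8
Overall dilution factor = 5 × 5 × 8 = 200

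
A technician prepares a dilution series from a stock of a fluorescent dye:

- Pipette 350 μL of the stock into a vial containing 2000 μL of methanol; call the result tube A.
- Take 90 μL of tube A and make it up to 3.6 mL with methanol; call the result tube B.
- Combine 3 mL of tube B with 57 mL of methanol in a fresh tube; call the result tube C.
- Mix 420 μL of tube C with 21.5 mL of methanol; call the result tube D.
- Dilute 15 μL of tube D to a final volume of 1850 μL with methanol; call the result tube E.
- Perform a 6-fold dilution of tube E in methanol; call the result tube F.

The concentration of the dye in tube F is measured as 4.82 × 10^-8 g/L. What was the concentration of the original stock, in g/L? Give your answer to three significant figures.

10.0 g/L

Step 1: 350 μL + 2000 μL = 2350 μL total → factor 2350/350 = 6.7143
Step 2: 90 μL brought to 3.6 mL → factor 3600/90 = 40
Step 3: 3 mL + 57 mL = 60 mL total → factor 60/3 = 20
Step 4: 420 μL + 21.5 mL = 21920 μL total → factor 21920/420 = 52.19
Step 5: 15 μL brought to 1850 μL → factor 1850/15 = 123.33
Step 6: 6-fold → factor 6
Overall dilution factor = 6.7143 × 40 × 20 × 52.19 × 123.33 × 6 = 2.0745 × 10^8
Stock = 4.82 × 10^-8 g/L × 2.0745 × 10^8 = 10.0 g/L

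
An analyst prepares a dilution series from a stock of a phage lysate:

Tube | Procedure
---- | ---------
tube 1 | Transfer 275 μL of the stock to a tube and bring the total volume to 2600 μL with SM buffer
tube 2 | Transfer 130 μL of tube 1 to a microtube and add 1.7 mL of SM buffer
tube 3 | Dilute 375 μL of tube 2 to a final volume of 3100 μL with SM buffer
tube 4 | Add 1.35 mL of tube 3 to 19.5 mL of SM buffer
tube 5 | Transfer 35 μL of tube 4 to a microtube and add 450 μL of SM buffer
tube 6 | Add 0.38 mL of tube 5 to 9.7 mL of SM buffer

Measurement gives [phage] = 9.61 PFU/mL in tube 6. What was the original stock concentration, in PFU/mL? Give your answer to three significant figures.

6.00 × 10^7 PFU/mL

Step 1: 275 μL brought to 2600 μL → factor 2600/275 = 9.4545
Step 2: 130 μL + 1.7 mL = 1830 μL total → factor 1830/130 = 14.077
Step 3: 375 μL brought to 3100 μL → factor 3100/375 = 8.2667
Step 4: 1.35 mL + 19.5 mL = 20.85 mL total → factor 20.85/1.35 = 15.444
Step 5: 35 μL + 450 μL = 485 μL total → factor 485/35 = 13.857
Step 6: 0.38 mL + 9.7 mL = 10.08 mL total → factor 10.08/0.38 = 26.526
Overall dilution factor = 9.4545 × 14.077 × 8.2667 × 15.444 × 13.857 × 26.526 = 6.246 × 10^6
Stock = 9.61 PFU/mL × 6.246 × 10^6 = 6.00 × 10^7 PFU/mL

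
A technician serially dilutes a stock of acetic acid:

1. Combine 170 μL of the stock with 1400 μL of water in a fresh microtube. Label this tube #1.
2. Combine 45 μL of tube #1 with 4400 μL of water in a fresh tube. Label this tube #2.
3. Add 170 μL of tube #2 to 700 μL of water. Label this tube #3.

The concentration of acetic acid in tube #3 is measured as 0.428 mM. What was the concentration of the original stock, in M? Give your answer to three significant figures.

Step 1: 170 μL + 1400 μL = 1570 μL total → factor 1570/170 = 9.2353
Step 2: 45 μL + 4400 μL = 4445 μL total → factor 4445/45 = 98.778
Step 3: 170 μL + 700 μL = 870 μL total → factor 870/170 = 5.1176
Overall dilution factor = 9.2353 × 98.778 × 5.1176 = 4668.5
Stock = 0.428 mM × 4668.5 = 1998 mM = 2.00 M

2.00 M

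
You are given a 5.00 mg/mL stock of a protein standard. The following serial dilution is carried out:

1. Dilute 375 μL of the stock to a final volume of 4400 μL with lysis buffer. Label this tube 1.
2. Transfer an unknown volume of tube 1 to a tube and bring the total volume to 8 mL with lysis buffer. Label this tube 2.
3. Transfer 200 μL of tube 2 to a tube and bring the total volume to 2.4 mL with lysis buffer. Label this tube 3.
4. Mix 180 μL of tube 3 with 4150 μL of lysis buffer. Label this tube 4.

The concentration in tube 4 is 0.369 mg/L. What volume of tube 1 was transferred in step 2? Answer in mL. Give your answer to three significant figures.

Step 1: 375 μL brought to 4400 μL → factor 4400/375 = 11.733
Step 2: v brought to 8 mL → factor = 8 mL/v
Step 3: 200 μL brought to 2.4 mL → factor 2400/200 = 12
Step 4: 180 μL + 4150 μL = 4330 μL total → factor 4330/180 = 24.056
Product of known-step factors = 3387
Overall factor = 5.00 mg/mL / (0.369 mg/L) = 13550
Step-2 factor = 13550 / 3387 = 4.0006
v = 8 mL / 4.0006 = 2.00 mL

2.00 mL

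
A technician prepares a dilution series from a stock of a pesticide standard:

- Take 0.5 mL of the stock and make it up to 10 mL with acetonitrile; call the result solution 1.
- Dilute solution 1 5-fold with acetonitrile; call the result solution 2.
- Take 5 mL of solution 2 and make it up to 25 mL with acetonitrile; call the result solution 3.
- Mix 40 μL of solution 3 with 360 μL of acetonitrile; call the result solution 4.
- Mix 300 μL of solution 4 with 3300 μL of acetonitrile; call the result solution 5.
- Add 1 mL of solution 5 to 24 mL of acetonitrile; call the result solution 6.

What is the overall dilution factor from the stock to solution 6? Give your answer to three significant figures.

1.50 × 10^6

Step 1: 0.5 mL brought to 10 mL → factor 10/0.5 = 20
Step 2: 5-fold → factor 5
Step 3: 5 mL brought to 25 mL → factor 25/5 = 5
Step 4: 40 μL + 360 μL = 400 μL total → factor 400/40 = 10
Step 5: 300 μL + 3300 μL = 3600 μL total → factor 3600/300 = 12
Step 6: 1 mL + 24 mL = 25 mL total → factor 25/1 = 25
Overall dilution factor = 20 × 5 × 5 × 10 × 12 × 25 = 1.5 × 10^6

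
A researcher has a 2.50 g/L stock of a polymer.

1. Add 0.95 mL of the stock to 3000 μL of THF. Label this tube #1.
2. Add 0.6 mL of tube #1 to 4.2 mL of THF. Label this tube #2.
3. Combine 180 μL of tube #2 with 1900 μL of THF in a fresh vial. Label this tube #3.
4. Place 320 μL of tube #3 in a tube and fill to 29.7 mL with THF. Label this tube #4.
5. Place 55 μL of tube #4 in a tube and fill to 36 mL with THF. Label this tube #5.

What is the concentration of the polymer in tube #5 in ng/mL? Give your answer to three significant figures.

Step 1: 0.95 mL + 3000 μL = 3.95 mL total → factor 3.95/0.95 = 4.1579
Step 2: 0.6 mL + 4.2 mL = 4.8 mL total → factor 4.8/0.6 = 8
Step 3: 180 μL + 1900 μL = 2080 μL total → factor 2080/180 = 11.556
Step 4: 320 μL brought to 29.7 mL → factor 29700/320 = 92.812
Step 5: 55 μL brought to 36 mL → factor 36000/55 = 654.55
Overall dilution factor = 4.1579 × 8 × 11.556 × 92.812 × 654.55 = 2.3351 × 10^7
Final = 2.50 g/L / 2.3351 × 10^7 = 1.071 × 10^-7 g/L = 0.107 ng/mL

0.107 ng/mL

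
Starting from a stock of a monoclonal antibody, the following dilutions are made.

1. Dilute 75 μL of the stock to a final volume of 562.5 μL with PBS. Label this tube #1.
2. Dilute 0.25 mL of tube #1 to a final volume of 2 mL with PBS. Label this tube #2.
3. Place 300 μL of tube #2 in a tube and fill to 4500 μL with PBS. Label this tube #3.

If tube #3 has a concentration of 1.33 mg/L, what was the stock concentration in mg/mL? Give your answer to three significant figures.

1.20 mg/mL

Step 1: 75 μL brought to 562.5 μL → factor 562.5/75 = 7.5
Step 2: 0.25 mL brought to 2 mL → factor 2/0.25 = 8
Step 3: 300 μL brought to 4500 μL → factor 4500/300 = 15
Overall dilution factor = 7.5 × 8 × 15 = 900
Stock = 1.33 mg/L × 900 = 1197 mg/L = 1.20 mg/mL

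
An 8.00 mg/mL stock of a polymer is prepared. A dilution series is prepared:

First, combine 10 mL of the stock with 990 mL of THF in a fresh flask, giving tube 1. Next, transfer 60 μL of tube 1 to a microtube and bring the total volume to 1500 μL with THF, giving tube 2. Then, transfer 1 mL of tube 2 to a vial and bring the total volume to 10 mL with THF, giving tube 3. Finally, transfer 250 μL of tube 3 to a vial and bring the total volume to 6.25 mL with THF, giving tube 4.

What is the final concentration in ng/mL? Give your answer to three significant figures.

12.8 ng/mL

Step 1: 10 mL + 990 mL = 1000 mL total → factor 1000/10 = 100
Step 2: 60 μL brought to 1500 μL → factor 1500/60 = 25
Step 3: 1 mL brought to 10 mL → factor 10/1 = 10
Step 4: 250 μL brought to 6.25 mL → factor 6250/250 = 25
Overall dilution factor = 100 × 25 × 10 × 25 = 6.25 × 10^5
Final = 8.00 mg/mL / 6.25 × 10^5 = 1.280 × 10^-5 mg/mL = 12.8 ng/mL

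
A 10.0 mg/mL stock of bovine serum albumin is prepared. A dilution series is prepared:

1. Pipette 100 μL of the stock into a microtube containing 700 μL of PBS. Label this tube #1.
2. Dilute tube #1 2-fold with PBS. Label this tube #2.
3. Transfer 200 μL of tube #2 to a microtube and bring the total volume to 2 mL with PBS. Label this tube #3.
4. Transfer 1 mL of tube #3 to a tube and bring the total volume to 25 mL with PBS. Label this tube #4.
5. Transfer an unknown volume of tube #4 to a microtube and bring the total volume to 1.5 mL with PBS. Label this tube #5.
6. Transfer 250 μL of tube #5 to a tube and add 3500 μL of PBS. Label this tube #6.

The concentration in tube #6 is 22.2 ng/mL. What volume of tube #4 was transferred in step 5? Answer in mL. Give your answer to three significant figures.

0.200 mL

Step 1: 100 μL + 700 μL = 800 μL total → factor 800/100 = 8
Step 2: 2-fold → factor 2
Step 3: 200 μL brought to 2 mL → factor 2000/200 = 10
Step 4: 1 mL brought to 25 mL → factor 25/1 = 25
Step 5: v brought to 1.5 mL → factor = 1.5 mL/v
Step 6: 250 μL + 3500 μL = 3750 μL total → factor 3750/250 = 15
Product of known-step factors = 60000
Overall factor = 10.0 mg/mL / (22.2 ng/mL) = 4.5045 × 10^5
Step-5 factor = 4.5045 × 10^5 / 60000 = 7.5075
v = 1.5 mL / 7.5075 = 0.200 mL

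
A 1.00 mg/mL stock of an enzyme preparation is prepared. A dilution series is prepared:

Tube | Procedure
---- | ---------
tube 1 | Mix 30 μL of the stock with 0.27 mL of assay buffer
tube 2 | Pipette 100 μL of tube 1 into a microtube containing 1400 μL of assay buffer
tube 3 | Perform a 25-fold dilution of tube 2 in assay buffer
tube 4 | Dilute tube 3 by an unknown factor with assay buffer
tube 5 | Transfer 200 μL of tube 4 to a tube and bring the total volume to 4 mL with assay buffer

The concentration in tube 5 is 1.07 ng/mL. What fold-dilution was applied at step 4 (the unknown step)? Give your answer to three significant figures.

Step 1: 30 μL + 0.27 mL = 300 μL total → factor 300/30 = 10
Step 2: 100 μL + 1400 μL = 1500 μL total → factor 1500/100 = 15
Step 3: 25-fold → factor 25
Step 4: unknown factor x
Step 5: 200 μL brought to 4 mL → factor 4000/200 = 20
Product of known-step factors = 75000
Overall factor = 1.00 mg/mL / (1.07 ng/mL) = 9.3458 × 10^5
x = 9.3458 × 10^5 / 75000 = 12.5

12.5-fold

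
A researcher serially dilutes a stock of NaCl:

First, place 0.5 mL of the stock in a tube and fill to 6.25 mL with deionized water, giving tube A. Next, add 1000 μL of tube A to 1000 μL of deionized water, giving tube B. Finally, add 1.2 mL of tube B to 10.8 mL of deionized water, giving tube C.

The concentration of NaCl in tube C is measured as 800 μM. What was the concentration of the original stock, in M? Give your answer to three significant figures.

Step 1: 0.5 mL brought to 6.25 mL → factor 6.25/0.5 = 12.5
Step 2: 1000 μL + 1000 μL = 2000 μL total → factor 2000/1000 = 2
Step 3: 1.2 mL + 10.8 mL = 12 mL total → factor 12/1.2 = 10
Overall dilution factor = 12.5 × 2 × 10 = 250
Stock = 800 μM × 250 = 2.000 × 10^5 μM = 0.200 M

0.200 M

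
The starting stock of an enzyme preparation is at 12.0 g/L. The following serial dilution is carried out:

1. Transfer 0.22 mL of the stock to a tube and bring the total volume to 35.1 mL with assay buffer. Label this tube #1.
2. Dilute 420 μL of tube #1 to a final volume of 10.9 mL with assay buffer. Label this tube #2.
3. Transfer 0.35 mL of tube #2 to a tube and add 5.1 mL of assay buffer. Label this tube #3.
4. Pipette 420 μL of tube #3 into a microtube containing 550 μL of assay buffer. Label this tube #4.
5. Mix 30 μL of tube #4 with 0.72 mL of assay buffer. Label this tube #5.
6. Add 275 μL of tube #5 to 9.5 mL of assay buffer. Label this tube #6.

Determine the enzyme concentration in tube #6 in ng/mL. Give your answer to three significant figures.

0.0907 ng/mL

Step 1: 0.22 mL brought to 35.1 mL → factor 35.1/0.22 = 159.55
Step 2: 420 μL brought to 10.9 mL → factor 10900/420 = 25.952
Step 3: 0.35 mL + 5.1 mL = 5.45 mL total → factor 5.45/0.35 = 15.571
Step 4: 420 μL + 550 μL = 970 μL total → factor 970/420 = 2.3095
Step 5: 30 μL + 0.72 mL = 750 μL total → factor 750/30 = 25
Step 6: 275 μL + 9.5 mL = 9775 μL total → factor 9775/275 = 35.545
Overall dilution factor = 159.55 × 25.952 × 15.571 × 2.3095 × 25 × 35.545 = 1.3232 × 10^8
Final = 12.0 g/L / 1.3232 × 10^8 = 9.069 × 10^-8 g/L = 0.0907 ng/mL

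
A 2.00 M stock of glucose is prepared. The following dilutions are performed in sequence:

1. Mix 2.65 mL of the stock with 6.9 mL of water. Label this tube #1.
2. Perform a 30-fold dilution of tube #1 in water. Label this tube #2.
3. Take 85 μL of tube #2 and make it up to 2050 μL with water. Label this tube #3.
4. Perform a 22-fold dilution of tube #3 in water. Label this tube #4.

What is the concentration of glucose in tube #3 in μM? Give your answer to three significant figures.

Step 1: 2.65 mL + 6.9 mL = 9.55 mL total → factor 9.55/2.65 = 3.6038
Step 2: 30-fold → factor 30
Step 3: 85 μL brought to 2050 μL → factor 2050/85 = 24.118
Dilution factor through tube #3 = 3.6038 × 30 × 24.118 = 2607.4
[tube #3] = 2.00 M / 2607.4 = 0.0007670 M = 767 μM

767 μM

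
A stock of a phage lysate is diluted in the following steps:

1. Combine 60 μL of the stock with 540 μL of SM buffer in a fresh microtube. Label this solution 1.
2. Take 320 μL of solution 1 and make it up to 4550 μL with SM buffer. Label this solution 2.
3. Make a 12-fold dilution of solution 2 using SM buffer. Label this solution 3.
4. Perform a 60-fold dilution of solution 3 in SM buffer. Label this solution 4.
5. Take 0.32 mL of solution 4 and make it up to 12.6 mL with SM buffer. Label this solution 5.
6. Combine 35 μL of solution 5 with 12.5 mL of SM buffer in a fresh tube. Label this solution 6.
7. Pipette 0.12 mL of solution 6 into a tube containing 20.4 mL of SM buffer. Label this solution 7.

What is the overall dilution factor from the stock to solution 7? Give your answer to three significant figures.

2.47 × 10^11

Step 1: 60 μL + 540 μL = 600 μL total → factor 600/60 = 10
Step 2: 320 μL brought to 4550 μL → factor 4550/320 = 14.219
Step 3: 12-fold → factor 12
Step 4: 60-fold → factor 60
Step 5: 0.32 mL brought to 12.6 mL → factor 12.6/0.32 = 39.375
Step 6: 35 μL + 12.5 mL = 12535 μL total → factor 12535/35 = 358.14
Step 7: 0.12 mL + 20.4 mL = 20.52 mL total → factor 20.52/0.12 = 171
Overall dilution factor = 10 × 14.219 × 12 × 60 × 39.375 × 358.14 × 171 = 2.4687 × 10^11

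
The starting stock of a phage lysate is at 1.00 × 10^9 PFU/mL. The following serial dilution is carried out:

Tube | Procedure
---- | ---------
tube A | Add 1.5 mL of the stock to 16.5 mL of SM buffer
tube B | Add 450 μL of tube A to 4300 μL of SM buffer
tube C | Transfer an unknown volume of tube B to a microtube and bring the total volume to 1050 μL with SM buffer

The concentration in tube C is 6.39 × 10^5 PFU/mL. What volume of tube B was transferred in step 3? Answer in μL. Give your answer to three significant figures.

Step 1: 1.5 mL + 16.5 mL = 18 mL total → factor 18/1.5 = 12
Step 2: 450 μL + 4300 μL = 4750 μL total → factor 4750/450 = 10.556
Step 3: v brought to 1050 μL → factor = 1050 μL/v
Product of known-step factors = 126.67
Overall factor = 1.00 × 10^9 PFU/mL / (6.39 × 10^5 PFU/mL) = 1564.9
Step-3 factor = 1564.9 / 126.67 = 12.355
v = 1050 μL / 12.355 = 85.0 μL

85.0 μL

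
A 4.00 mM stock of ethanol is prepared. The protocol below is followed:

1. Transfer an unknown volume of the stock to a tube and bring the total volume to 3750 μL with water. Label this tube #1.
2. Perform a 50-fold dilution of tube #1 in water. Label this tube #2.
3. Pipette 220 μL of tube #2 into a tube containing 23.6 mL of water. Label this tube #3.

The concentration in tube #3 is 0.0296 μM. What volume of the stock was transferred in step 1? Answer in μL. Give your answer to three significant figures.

150 μL

Step 1: v brought to 3750 μL → factor = 3750 μL/v
Step 2: 50-fold → factor 50
Step 3: 220 μL + 23.6 mL = 23820 μL total → factor 23820/220 = 108.27
Product of known-step factors = 5413.6
Overall factor = 4.00 mM / (0.0296 μM) = 1.3514 × 10^5
Step-1 factor = 1.3514 × 10^5 / 5413.6 = 24.962
v = 3750 μL / 24.962 = 150 μL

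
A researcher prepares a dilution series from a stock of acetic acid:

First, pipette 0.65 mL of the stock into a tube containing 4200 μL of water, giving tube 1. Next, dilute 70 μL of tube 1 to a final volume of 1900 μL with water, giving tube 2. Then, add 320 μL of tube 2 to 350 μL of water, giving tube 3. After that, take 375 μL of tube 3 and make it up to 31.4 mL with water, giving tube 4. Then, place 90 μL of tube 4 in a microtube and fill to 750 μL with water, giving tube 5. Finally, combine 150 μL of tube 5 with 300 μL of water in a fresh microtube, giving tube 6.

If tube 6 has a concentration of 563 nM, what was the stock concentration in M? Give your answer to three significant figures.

Step 1: 0.65 mL + 4200 μL = 4.85 mL total → factor 4.85/0.65 = 7.4615
Step 2: 70 μL brought to 1900 μL → factor 1900/70 = 27.143
Step 3: 320 μL + 350 μL = 670 μL total → factor 670/320 = 2.0938
Step 4: 375 μL brought to 31.4 mL → factor 31400/375 = 83.733
Step 5: 90 μL brought to 750 μL → factor 750/90 = 8.3333
Step 6: 150 μL + 300 μL = 450 μL total → factor 450/150 = 3
Overall dilution factor = 7.4615 × 27.143 × 2.0938 × 83.733 × 8.3333 × 3 = 8.8766 × 10^5
Stock = 563 nM × 8.8766 × 10^5 = 4.998 × 10^8 nM = 0.500 M

0.500 M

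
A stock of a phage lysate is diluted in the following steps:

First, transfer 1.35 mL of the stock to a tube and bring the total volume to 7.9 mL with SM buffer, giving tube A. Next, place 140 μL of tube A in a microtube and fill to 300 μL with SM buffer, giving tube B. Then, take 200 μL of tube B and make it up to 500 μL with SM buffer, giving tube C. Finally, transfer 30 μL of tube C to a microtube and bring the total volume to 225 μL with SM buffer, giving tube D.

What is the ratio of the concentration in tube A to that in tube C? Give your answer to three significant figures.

5.36

Step 1: 1.35 mL brought to 7.9 mL → factor 7.9/1.35 = 5.8519
Step 2: 140 μL brought to 300 μL → factor 300/140 = 2.1429
Step 3: 200 μL brought to 500 μL → factor 500/200 = 2.5
Dilution factor to tube A = 5.8519; to tube C = 31.349
[tube A]/[tube C] = (factor to tube C)/(factor to tube A) = 31.349/5.8519 = 5.36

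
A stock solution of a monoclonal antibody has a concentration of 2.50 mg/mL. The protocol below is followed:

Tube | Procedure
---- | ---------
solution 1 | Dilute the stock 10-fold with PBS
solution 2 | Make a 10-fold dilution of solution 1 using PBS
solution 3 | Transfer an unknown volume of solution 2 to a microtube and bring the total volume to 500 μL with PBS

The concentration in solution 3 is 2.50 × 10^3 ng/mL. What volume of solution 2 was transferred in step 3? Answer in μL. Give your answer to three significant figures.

Step 1: 10-fold → factor 10
Step 2: 10-fold → factor 10
Step 3: v brought to 500 μL → factor = 500 μL/v
Product of known-step factors = 100
Overall factor = 2.50 mg/mL / (2.50 × 10^3 ng/mL) = 1000
Step-3 factor = 1000 / 100 = 10
v = 500 μL / 10 = 50.0 μL

50.0 μL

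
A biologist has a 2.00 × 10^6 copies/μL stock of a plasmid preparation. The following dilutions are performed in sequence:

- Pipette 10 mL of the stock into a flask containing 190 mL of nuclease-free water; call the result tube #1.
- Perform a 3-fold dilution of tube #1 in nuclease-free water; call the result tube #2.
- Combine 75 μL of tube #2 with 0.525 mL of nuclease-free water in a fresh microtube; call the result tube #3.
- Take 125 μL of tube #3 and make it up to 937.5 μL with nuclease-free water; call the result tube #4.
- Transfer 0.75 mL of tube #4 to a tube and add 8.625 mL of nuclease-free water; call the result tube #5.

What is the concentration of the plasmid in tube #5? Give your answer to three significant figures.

Step 1: 10 mL + 190 mL = 200 mL total → factor 200/10 = 20
Step 2: 3-fold → factor 3
Step 3: 75 μL + 0.525 mL = 600 μL total → factor 600/75 = 8
Step 4: 125 μL brought to 937.5 μL → factor 937.5/125 = 7.5
Step 5: 0.75 mL + 8.625 mL = 9.375 mL total → factor 9.375/0.75 = 12.5
Overall dilution factor = 20 × 3 × 8 × 7.5 × 12.5 = 45000
Final = 2.00 × 10^6 copies/μL / 45000 = 44.4 copies/μL

44.4 copies/μL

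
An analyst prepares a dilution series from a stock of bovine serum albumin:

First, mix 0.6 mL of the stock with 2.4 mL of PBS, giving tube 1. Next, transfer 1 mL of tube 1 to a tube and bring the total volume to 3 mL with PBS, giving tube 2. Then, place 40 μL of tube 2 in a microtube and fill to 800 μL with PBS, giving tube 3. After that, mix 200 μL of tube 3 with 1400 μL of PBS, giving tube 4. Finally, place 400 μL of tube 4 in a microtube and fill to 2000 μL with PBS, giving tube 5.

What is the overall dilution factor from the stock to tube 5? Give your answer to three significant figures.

1.20 × 10^4

Step 1: 0.6 mL + 2.4 mL = 3 mL total → factor 3/0.6 = 5
Step 2: 1 mL brought to 3 mL → factor 3/1 = 3
Step 3: 40 μL brought to 800 μL → factor 800/40 = 20
Step 4: 200 μL + 1400 μL = 1600 μL total → factor 1600/200 = 8
Step 5: 400 μL brought to 2000 μL → factor 2000/400 = 5
Overall dilution factor = 5 × 3 × 20 × 8 × 5 = 12000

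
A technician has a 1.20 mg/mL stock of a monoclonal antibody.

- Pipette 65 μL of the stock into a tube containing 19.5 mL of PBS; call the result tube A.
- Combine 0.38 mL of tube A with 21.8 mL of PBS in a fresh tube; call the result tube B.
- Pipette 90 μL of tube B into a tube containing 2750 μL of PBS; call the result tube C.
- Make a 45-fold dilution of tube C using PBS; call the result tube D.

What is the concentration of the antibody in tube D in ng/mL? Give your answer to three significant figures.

Step 1: 65 μL + 19.5 mL = 19565 μL total → factor 19565/65 = 301
Step 2: 0.38 mL + 21.8 mL = 22.18 mL total → factor 22.18/0.38 = 58.368
Step 3: 90 μL + 2750 μL = 2840 μL total → factor 2840/90 = 31.556
Step 4: 45-fold → factor 45
Overall dilution factor = 301 × 58.368 × 31.556 × 45 = 2.4948 × 10^7
Final = 1.20 mg/mL / 2.4948 × 10^7 = 4.810 × 10^-8 mg/mL = 0.0481 ng/mL

0.0481 ng/mL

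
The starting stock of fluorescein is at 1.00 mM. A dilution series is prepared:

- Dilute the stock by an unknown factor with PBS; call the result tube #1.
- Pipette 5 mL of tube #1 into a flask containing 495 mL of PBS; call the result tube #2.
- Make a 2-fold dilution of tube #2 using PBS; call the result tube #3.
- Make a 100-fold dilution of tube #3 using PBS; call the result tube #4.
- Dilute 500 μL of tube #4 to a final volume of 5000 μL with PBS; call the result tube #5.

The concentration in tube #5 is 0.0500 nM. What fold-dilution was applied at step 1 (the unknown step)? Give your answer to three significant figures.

Step 1: unknown factor x
Step 2: 5 mL + 495 mL = 500 mL total → factor 500/5 = 100
Step 3: 2-fold → factor 2
Step 4: 100-fold → factor 100
Step 5: 500 μL brought to 5000 μL → factor 5000/500 = 10
Product of known-step factors = 2 × 10^5
Overall factor = 1.00 mM / (0.0500 nM) = 2 × 10^7
x = 2 × 10^7 / 2 × 10^5 = 100

100-fold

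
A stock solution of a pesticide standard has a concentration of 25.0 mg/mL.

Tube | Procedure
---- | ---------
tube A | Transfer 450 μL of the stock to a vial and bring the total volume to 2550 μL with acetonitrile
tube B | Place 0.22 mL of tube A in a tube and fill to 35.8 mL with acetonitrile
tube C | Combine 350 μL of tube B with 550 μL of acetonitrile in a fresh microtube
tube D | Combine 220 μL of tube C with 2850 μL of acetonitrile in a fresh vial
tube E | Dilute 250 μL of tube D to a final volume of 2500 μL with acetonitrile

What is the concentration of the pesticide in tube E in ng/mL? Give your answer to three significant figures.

75.6 ng/mL

Step 1: 450 μL brought to 2550 μL → factor 2550/450 = 5.6667
Step 2: 0.22 mL brought to 35.8 mL → factor 35.8/0.22 = 162.73
Step 3: 350 μL + 550 μL = 900 μL total → factor 900/350 = 2.5714
Step 4: 220 μL + 2850 μL = 3070 μL total → factor 3070/220 = 13.955
Step 5: 250 μL brought to 2500 μL → factor 2500/250 = 10
Overall dilution factor = 5.6667 × 162.73 × 2.5714 × 13.955 × 10 = 3.3089 × 10^5
Final = 25.0 mg/mL / 3.3089 × 10^5 = 7.555 × 10^-5 mg/mL = 75.6 ng/mL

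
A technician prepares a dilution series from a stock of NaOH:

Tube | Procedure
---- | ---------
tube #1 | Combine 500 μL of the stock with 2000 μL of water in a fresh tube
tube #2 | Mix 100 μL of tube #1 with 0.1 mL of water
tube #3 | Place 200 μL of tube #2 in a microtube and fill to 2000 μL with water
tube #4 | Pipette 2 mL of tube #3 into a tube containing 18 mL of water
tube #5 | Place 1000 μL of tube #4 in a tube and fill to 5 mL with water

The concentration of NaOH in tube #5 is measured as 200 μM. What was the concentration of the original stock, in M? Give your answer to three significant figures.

1.00 M

Step 1: 500 μL + 2000 μL = 2500 μL total → factor 2500/500 = 5
Step 2: 100 μL + 0.1 mL = 200 μL total → factor 200/100 = 2
Step 3: 200 μL brought to 2000 μL → factor 2000/200 = 10
Step 4: 2 mL + 18 mL = 20 mL total → factor 20/2 = 10
Step 5: 1000 μL brought to 5 mL → factor 5000/1000 = 5
Overall dilution factor = 5 × 2 × 10 × 10 × 5 = 5000
Stock = 200 μM × 5000 = 1.000 × 10^6 μM = 1.00 M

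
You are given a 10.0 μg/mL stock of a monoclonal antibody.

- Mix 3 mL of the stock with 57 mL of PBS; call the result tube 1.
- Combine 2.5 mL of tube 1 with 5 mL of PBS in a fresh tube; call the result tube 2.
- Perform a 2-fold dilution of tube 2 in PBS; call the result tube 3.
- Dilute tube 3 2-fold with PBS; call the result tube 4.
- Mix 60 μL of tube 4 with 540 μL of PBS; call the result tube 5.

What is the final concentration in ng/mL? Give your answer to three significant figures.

Step 1: 3 mL + 57 mL = 60 mL total → factor 60/3 = 20
Step 2: 2.5 mL + 5 mL = 7.5 mL total → factor 7.5/2.5 = 3
Step 3: 2-fold → factor 2
Step 4: 2-fold → factor 2
Step 5: 60 μL + 540 μL = 600 μL total → factor 600/60 = 10
Overall dilution factor = 20 × 3 × 2 × 2 × 10 = 2400
Final = 10.0 μg/mL / 2400 = 0.004167 μg/mL = 4.17 ng/mL

4.17 ng/mL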